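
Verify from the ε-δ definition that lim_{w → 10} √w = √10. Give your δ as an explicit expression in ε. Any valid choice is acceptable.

Suppose ε > 0. We want δ > 0 such that 0 < |w − 10| < δ implies |√w − √10| < ε.
Multiplying by the conjugate, |√w − √10| = |w − 10|/(√w + √10).
Restrict δ ≤ 10 so that |w − 10| < 10 forces w > 0, and then √w + √10 > √10.
Hence |√w − √10| < |w − 10|/√10, which is < ε once |w − 10| < √10·ε.
Take δ = min(10, √10·ε). If 0 < |w − 10| < δ then w > 0 and |√w − √10| < |w − 10|/√10 < ε.

δ = min(10, √10·ε)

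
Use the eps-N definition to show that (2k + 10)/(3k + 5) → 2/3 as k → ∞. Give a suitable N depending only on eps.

Let eps > 0 be given. For k ≥ 1, |(2k + 10)/(3k + 5) − (2/3)| = |20|/(3(3k + 5)) = 20/(3(3k + 5)).
Since 3k + 5 ≥ 3k for k ≥ 1, this is ≤ 20/(3·3k) = (20/9)/k.
So |(2k + 10)/(3k + 5) − (2/3)| < eps whenever k > (20/9)/eps.
Take N = (20/9)/eps. If k > N then |(2k + 10)/(3k + 5) − (2/3)| ≤ (20/9)/k < eps.

N = (20/9)/eps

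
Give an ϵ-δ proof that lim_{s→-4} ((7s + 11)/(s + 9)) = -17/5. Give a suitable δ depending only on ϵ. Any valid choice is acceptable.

δ = min(5/2, (25/104)ϵ)

Suppose ϵ > 0. We want δ > 0 with 0 < |s + 4| < δ ⇒ |(7s + 11)/(s + 9) + 17/5| < ϵ.
Combining over a common denominator, (7s + 11)/(s + 9) + 17/5 = [(7s + 11)·5 − (-17)·(s + 9)] / [5·(s + 9)] = 52(s + 4) / (5(s + 9)).
So |(7s + 11)/(s + 9) + 17/5| = 52|s + 4| / (5·|s + 9|).
Restrict δ ≤ 5/2. Then |s + 4| < 5/2 gives |s + 9| = |(s + 4) + 5| ≥ 5 − 5/2 = 5/2.
Hence |(7s + 11)/(s + 9) + 17/5| < 52|s + 4|/(5·(5/2)) = (104/25)|s + 4|, which is < ϵ once |s + 4| < (25/104)ϵ.
Take δ = min(5/2, (25/104)ϵ). Then 0 < |s + 4| < δ forces both bounds, so |(7s + 11)/(s + 9) + 17/5| < ϵ.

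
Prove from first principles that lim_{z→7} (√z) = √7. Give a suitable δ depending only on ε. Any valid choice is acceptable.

δ = min(7, √7·ε)

Let ε > 0 be given. We want δ > 0 such that 0 < |z − 7| < δ implies |√z − √7| < ε.
Rationalise: √z − √7 = (z − 7)/(√z + √7), so |√z − √7| = |z − 7|/(√z + √7).
Restrict δ ≤ 7 so that |z − 7| < 7 forces z > 0, and then √z + √7 > √7.
Hence |√z − √7| < |z − 7|/√7, which is < ε once |z − 7| < √7·ε.
Take δ = min(7, √7·ε). If 0 < |z − 7| < δ then z > 0 and |√z − √7| < |z − 7|/√7 < ε.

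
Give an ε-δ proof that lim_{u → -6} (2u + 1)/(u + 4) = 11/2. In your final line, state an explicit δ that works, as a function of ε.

δ = min(1, (2/7)ε)

Suppose ε > 0. We want δ > 0 with 0 < |u + 6| < δ ⇒ |(2u + 1)/(u + 4) − (11/2)| < ε.
Combining over a common denominator, (2u + 1)/(u + 4) − (11/2) = [(2u + 1)·(-2) − (-11)·(u + 4)] / [(-2)·(u + 4)] = 7(u + 6) / ((-2)(u + 4)).
So |(2u + 1)/(u + 4) − (11/2)| = 7|u + 6| / (2·|u + 4|).
Require δ ≤ 1, so |u + 4| ≥ |-2| − |u + 6| > 2 − 1 = 1.
Hence |(2u + 1)/(u + 4) − (11/2)| < 7|u + 6|/(2·1) = (7/2)|u + 6|, which is < ε once |u + 6| < (2/7)ε.
Take δ = min(1, (2/7)ε). Then 0 < |u + 6| < δ forces both bounds, so |(2u + 1)/(u + 4) − (11/2)| < ε.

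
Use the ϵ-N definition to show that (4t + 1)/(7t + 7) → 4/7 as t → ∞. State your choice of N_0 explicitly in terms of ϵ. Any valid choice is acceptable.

N_0 = (3/7)/ϵ

Let ϵ > 0 be given. We seek N_0 > 0 such that t > N_0 implies |(4t + 1)/(7t + 7) − (4/7)| < ϵ.
(4t + 1)/(7t + 7) − (4/7) = (7(4t + 1) − 4(7t + 7)) / (7(7t + 7)) = -21/(7(7t + 7)).
For t > 0 we have 7t + 7 > 7t, so |(4t + 1)/(7t + 7) − (4/7)| = 21/(7(7t + 7)) < 21/(7·7t) = (3/7)/t.
Thus |(4t + 1)/(7t + 7) − (4/7)| < ϵ whenever t > (3/7)/ϵ.
Take N_0 = (3/7)/ϵ. If t > N_0 then |(4t + 1)/(7t + 7) − (4/7)| < (3/7)/t < ϵ.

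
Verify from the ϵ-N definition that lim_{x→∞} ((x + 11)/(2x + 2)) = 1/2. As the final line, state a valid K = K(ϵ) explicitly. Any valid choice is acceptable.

Let ϵ > 0 be given. We seek K > 0 such that x > K implies |(x + 11)/(2x + 2) − (1/2)| < ϵ.
(x + 11)/(2x + 2) − (1/2) = (2(x + 11) − (2x + 2)) / (2(2x + 2)) = 20/(2(2x + 2)).
For x > 0 we have 2x + 2 > 2x, so |(x + 11)/(2x + 2) − (1/2)| = 20/(2(2x + 2)) < 20/(2·2x) = 5/x.
Thus |(x + 11)/(2x + 2) − (1/2)| < ϵ whenever x > 5/ϵ.
Take K = 5/ϵ. If x > K then |(x + 11)/(2x + 2) − (1/2)| < 5/x < ϵ.

K = 5/ϵ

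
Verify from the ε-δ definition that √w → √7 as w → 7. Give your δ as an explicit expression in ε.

Suppose ε > 0. We want δ > 0 such that 0 < |w − 7| < δ implies |√w − √7| < ε.
Rationalise: √w − √7 = (w − 7)/(√w + √7), so |√w − √7| = |w − 7|/(√w + √7).
Restrict δ ≤ 7 so that |w − 7| < 7 forces w > 0, and then √w + √7 > √7.
Hence |√w − √7| < |w − 7|/√7, which is < ε once |w − 7| < √7·ε.
Take δ = min(7, √7·ε). If 0 < |w − 7| < δ then w > 0 and |√w − √7| < |w − 7|/√7 < ε.

δ = min(7, √7·ε)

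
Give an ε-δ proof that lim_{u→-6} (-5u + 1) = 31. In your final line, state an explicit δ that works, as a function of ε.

δ = ε/5

Let ε > 0 be given. We need δ > 0 so that 0 < |u + 6| < δ implies |(-5u + 1) − 31| < ε.
Since (-5u + 1) − 31 = -5(u + 6), we have |(-5u + 1) − 31| = 5|u + 6|.
Thus it suffices that |u + 6| < ε/5.
Choosing δ = ε/5 gives |(-5u + 1) − 31| = 5|u + 6| < ε whenever |u + 6| < δ.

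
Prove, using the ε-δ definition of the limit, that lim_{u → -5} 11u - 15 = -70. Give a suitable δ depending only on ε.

Let ε > 0 be given. We need δ > 0 so that 0 < |u + 5| < δ implies |(11u - 15) + 70| < ε.
|(11u - 15) + 70| = |11u + 55| = 11|u + 5|.
So 11|u + 5| < ε exactly when |u + 5| < ε/11.
Choosing δ = ε/11 gives |(11u - 15) + 70| = 11|u + 5| < ε whenever |u + 5| < δ.

δ = ε/11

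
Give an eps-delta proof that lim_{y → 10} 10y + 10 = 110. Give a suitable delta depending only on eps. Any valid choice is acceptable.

delta = eps/10

Let eps > 0 be given. We need delta > 0 so that 0 < |y − 10| < delta implies |(10y + 10) − 110| < eps.
|(10y + 10) − 110| = |10y - 100| = 10|y − 10|.
Thus it suffices that |y − 10| < eps/10.
Take delta = eps/10. If 0 < |y − 10| < delta then |(10y + 10) − 110| = 10|y − 10| < 10·(eps/10) = eps.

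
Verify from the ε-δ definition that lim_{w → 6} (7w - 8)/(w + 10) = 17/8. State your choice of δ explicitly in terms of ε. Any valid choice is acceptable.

Let ε > 0 be given. We want δ > 0 with 0 < |w − 6| < δ ⇒ |(7w - 8)/(w + 10) − (17/8)| < ε.
Combining over a common denominator, (7w - 8)/(w + 10) − (17/8) = [(7w - 8)·16 − 34·(w + 10)] / [16·(w + 10)] = 78(w − 6) / (16(w + 10)).
So |(7w - 8)/(w + 10) − (17/8)| = 78|w − 6| / (16·|w + 10|).
Require δ ≤ 8, so |w + 10| ≥ |16| − |w − 6| > 16 − 8 = 8.
Hence |(7w - 8)/(w + 10) − (17/8)| < 78|w − 6|/(16·8) = (39/64)|w − 6|, which is < ε once |w − 6| < (64/39)ε.
Take δ = min(8, (64/39)ε). Then 0 < |w − 6| < δ forces both bounds, so |(7w - 8)/(w + 10) − (17/8)| < ε.

δ = min(8, (64/39)ε)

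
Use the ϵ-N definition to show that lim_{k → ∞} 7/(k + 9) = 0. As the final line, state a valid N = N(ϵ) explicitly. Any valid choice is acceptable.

N = 7/ϵ

Fix ϵ > 0. For k ≥ 1, |7/(k + 9) − 0| = 7/(k + 9) ≤ 7/k.
We need 7/k < ϵ, i.e. k > 7/ϵ.
Take N = 7/ϵ. If k > N then |7/(k + 9)| ≤ 7/k < ϵ.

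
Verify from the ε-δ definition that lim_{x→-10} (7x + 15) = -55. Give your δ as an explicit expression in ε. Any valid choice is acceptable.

δ = ε/7

Let ε > 0. We need δ > 0 so that 0 < |x + 10| < δ implies |(7x + 15) + 55| < ε.
|(7x + 15) + 55| = |7x + 70| = 7|x + 10|.
So 7|x + 10| < ε exactly when |x + 10| < ε/7.
Choosing δ = ε/7 gives |(7x + 15) + 55| = 7|x + 10| < ε whenever |x + 10| < δ.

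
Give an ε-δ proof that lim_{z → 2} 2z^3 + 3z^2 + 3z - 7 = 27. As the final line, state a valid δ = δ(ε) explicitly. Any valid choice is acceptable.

Suppose ε > 0. We want δ > 0 such that 0 < |z − 2| < δ implies |(2z^3 + 3z^2 + 3z - 7) − 27| < ε.
(2z^3 + 3z^2 + 3z - 7) − 27 = 2z^3 + 3z^2 + 3z - 34 = (z − 2)(2z^2 + 7z + 17).
So |(2z^3 + 3z^2 + 3z - 7) − 27| = |z − 2|·|2z^2 + 7z + 17|.
Require δ ≤ 2. Then |z − 2| < 2 gives |z| < 4, and by the triangle inequality |2z^2 + 7z + 17| ≤ 2·4^2 + 7·4 + 17 = 77.
Hence |(2z^3 + 3z^2 + 3z - 7) − 27| ≤ 77|z − 2| < ε provided |z − 2| < ε/77.
Choosing δ = min(2, ε/77) ensures both conditions, hence |(2z^3 + 3z^2 + 3z - 7) − 27| < ε.

δ = min(2, ε/77)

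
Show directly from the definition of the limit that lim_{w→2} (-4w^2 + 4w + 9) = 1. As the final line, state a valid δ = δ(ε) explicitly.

δ = min(1, ε/16)

Let ε > 0 be given. We want δ > 0 such that 0 < |w − 2| < δ implies |(-4w^2 + 4w + 9) − 1| < ε.
(-4w^2 + 4w + 9) − 1 = -4w^2 + 4w + 8 = (w − 2)(-4w - 4).
So |(-4w^2 + 4w + 9) − 1| = |w − 2|·|-4w - 4|.
Assume first that |w − 2| < 1, so |w| < 3. Then |-4w - 4| ≤ 4·3 + 4 = 16.
Hence |(-4w^2 + 4w + 9) − 1| ≤ 16|w − 2| < ε provided |w − 2| < ε/16.
Take δ = min(1, ε/16). Then 0 < |w − 2| < δ gives both |w − 2| < 1 and |w − 2| < ε/16, so |(-4w^2 + 4w + 9) − 1| < ε.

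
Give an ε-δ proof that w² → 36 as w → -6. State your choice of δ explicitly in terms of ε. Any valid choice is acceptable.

δ = min(1, ε/13)

Suppose ε > 0. We seek δ > 0 with 0 < |w + 6| < δ ⇒ |w² − 36| < ε.
Factor: w² − 36 = (w + 6)(w - 6), so |w² − 36| = |w + 6|·|w - 6|.
Restrict δ ≤ 1. Then |w + 6| < 1 gives |w| < 7, so by the triangle inequality |w - 6| ≤ 7 + 6 = 13.
Hence |w² − 36| ≤ 13|w + 6|, which is < ε once |w + 6| < ε/13.
Take δ = min(1, ε/13). If 0 < |w + 6| < δ then both bounds hold and |w² − 36| ≤ 13|w + 6| < 13·(ε/13) = ε.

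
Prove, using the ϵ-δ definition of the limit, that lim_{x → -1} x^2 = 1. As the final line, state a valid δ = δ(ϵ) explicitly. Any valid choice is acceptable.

Fix ϵ > 0. We seek δ > 0 with 0 < |x + 1| < δ ⇒ |x^2 − 1| < ϵ.
Factor: x^2 − 1 = (x + 1)(x - 1), so |x^2 − 1| = |x + 1|·|x - 1|.
Restrict δ ≤ 1. Then |x + 1| < 1 gives |x| < 2, so by the triangle inequality |x - 1| ≤ 2 + 1 = 3.
Hence |x^2 − 1| ≤ 3|x + 1|, which is < ϵ once |x + 1| < ϵ/3.
Take δ = min(1, ϵ/3). If 0 < |x + 1| < δ then both bounds hold and |x^2 − 1| ≤ 3|x + 1| < 3·(ϵ/3) = ϵ.

δ = min(1, ϵ/3)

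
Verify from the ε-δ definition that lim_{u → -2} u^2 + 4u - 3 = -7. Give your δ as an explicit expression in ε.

δ = min(2, ε/6)

Fix ε > 0. We want δ > 0 such that 0 < |u + 2| < δ implies |(u^2 + 4u - 3) + 7| < ε.
(u^2 + 4u - 3) + 7 = u^2 + 4u + 4 = (u + 2)(u + 2).
So |(u^2 + 4u - 3) + 7| = |u + 2|·|u + 2|.
Assume first that |u + 2| < 2, so |u| < 4. Then |u + 2| ≤ 4 + 2 = 6.
Hence |(u^2 + 4u - 3) + 7| ≤ 6|u + 2| < ε provided |u + 2| < ε/6.
Choosing δ = min(2, ε/6) ensures both conditions, hence |(u^2 + 4u - 3) + 7| < ε.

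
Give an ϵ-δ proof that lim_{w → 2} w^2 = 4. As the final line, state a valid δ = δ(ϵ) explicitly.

Fix ϵ > 0. We seek δ > 0 with 0 < |w − 2| < δ ⇒ |w^2 − 4| < ϵ.
Factor: w^2 − 4 = (w − 2)(w + 2), so |w^2 − 4| = |w − 2|·|w + 2|.
Impose δ ≤ 1 so that |w| < 3; then |w + 2| ≤ 5.
Hence |w^2 − 4| ≤ 5|w − 2|, which is < ϵ once |w − 2| < ϵ/5.
Take δ = min(1, ϵ/5). If 0 < |w − 2| < δ then both bounds hold and |w^2 − 4| ≤ 5|w − 2| < 5·(ϵ/5) = ϵ.

δ = min(1, ϵ/5)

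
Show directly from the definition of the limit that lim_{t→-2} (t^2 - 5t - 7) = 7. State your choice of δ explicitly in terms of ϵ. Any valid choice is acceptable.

Suppose ϵ > 0. We want δ > 0 such that 0 < |t + 2| < δ implies |(t^2 - 5t - 7) − 7| < ϵ.
(t^2 - 5t - 7) − 7 = t^2 - 5t - 14 = (t + 2)(t - 7).
So |(t^2 - 5t - 7) − 7| = |t + 2|·|t - 7|.
Assume first that |t + 2| < 1, so |t| < 3. Then |t - 7| ≤ 3 + 7 = 10.
Hence |(t^2 - 5t - 7) − 7| ≤ 10|t + 2| < ϵ provided |t + 2| < ϵ/10.
Choosing δ = min(1, ϵ/10) ensures both conditions, hence |(t^2 - 5t - 7) − 7| < ϵ.

δ = min(1, ϵ/10)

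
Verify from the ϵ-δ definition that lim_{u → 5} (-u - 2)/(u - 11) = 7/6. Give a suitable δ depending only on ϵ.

Let ϵ > 0 be given. We want δ > 0 with 0 < |u − 5| < δ ⇒ |(-u - 2)/(u - 11) − (7/6)| < ϵ.
Combining over a common denominator, (-u - 2)/(u - 11) − (7/6) = [(-u - 2)·(-6) − (-7)·(u - 11)] / [(-6)·(u - 11)] = 13(u − 5) / ((-6)(u - 11)).
So |(-u - 2)/(u - 11) − (7/6)| = 13|u − 5| / (6·|u − 11|).
Restrict δ ≤ 3. Then |u − 5| < 3 gives |u − 11| = |(u − 5) + (-6)| ≥ 6 − 3 = 3.
Hence |(-u - 2)/(u - 11) − (7/6)| < 13|u − 5|/(6·3) = (13/18)|u − 5|, which is < ϵ once |u − 5| < (18/13)ϵ.
Take δ = min(3, (18/13)ϵ). Then 0 < |u − 5| < δ forces both bounds, so |(-u - 2)/(u - 11) − (7/6)| < ϵ.

δ = min(3, (18/13)ϵ)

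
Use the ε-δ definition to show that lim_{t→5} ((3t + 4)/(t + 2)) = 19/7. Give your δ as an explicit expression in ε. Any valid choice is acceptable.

δ = min(7/2, (49/4)ε)

Let ε > 0. We want δ > 0 with 0 < |t − 5| < δ ⇒ |(3t + 4)/(t + 2) − (19/7)| < ε.
Combining over a common denominator, (3t + 4)/(t + 2) − (19/7) = [(3t + 4)·7 − 19·(t + 2)] / [7·(t + 2)] = 2(t − 5) / (7(t + 2)).
So |(3t + 4)/(t + 2) − (19/7)| = 2|t − 5| / (7·|t + 2|).
Require δ ≤ 7/2, so |t + 2| ≥ |7| − |t − 5| > 7 − 7/2 = 7/2.
Hence |(3t + 4)/(t + 2) − (19/7)| < 2|t − 5|/(7·(7/2)) = (4/49)|t − 5|, which is < ε once |t − 5| < (49/4)ε.
Take δ = min(7/2, (49/4)ε). Then 0 < |t − 5| < δ forces both bounds, so |(3t + 4)/(t + 2) − (19/7)| < ε.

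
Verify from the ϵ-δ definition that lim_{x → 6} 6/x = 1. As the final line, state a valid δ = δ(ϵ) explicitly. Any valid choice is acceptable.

Fix ϵ > 0. We seek δ > 0 such that 0 < |x − 6| < δ implies |6/x − 1| < ϵ.
|6/x − 1| = 6·|6 − x|/(6·|x|) = 6|x − 6|/(6|x|).
Require δ ≤ 3 so that |x| > 6 − 3 = 3, hence 6|x| > 18.
Then |6/x − 1| < 6|x − 6|/18, which is < ϵ when |x − 6| < 3ϵ.
Take δ = min(3, 3ϵ). Then 0 < |x − 6| < δ gives both |x − 6| < 3 and |x − 6| < 3ϵ, so |6/x − 1| < ϵ.

δ = min(3, 3ϵ)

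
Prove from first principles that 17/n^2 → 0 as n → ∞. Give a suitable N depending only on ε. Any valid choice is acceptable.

N = (17/ε)^{1/2}

Suppose ε > 0. For n ≥ 1, |17/n^2 − 0| = 17/n^2.
17/n^2 < ε ⇔ n^2 > 17/ε ⇔ n > (17/ε)^{1/2}.
Take N = (17/ε)^{1/2}. Then n > N implies 17/n^2 < ε.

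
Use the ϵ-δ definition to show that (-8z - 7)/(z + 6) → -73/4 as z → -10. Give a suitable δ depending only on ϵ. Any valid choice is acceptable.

Suppose ϵ > 0. We want δ > 0 with 0 < |z + 10| < δ ⇒ |(-8z - 7)/(z + 6) + 73/4| < ϵ.
Combining over a common denominator, (-8z - 7)/(z + 6) + 73/4 = [(-8z - 7)·(-4) − 73·(z + 6)] / [(-4)·(z + 6)] = -41(z + 10) / ((-4)(z + 6)).
So |(-8z - 7)/(z + 6) + 73/4| = 41|z + 10| / (4·|z + 6|).
Require δ ≤ 2, so |z + 6| ≥ |-4| − |z + 10| > 4 − 2 = 2.
Hence |(-8z - 7)/(z + 6) + 73/4| < 41|z + 10|/(4·2) = (41/8)|z + 10|, which is < ϵ once |z + 10| < (8/41)ϵ.
Take δ = min(2, (8/41)ϵ). Then 0 < |z + 10| < δ forces both bounds, so |(-8z - 7)/(z + 6) + 73/4| < ϵ.

δ = min(2, (8/41)ϵ)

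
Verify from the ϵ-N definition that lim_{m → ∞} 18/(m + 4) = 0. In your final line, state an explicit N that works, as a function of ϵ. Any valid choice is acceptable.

N = 18/ϵ

Fix ϵ > 0. For m ≥ 1, |18/(m + 4) − 0| = 18/(m + 4) ≤ 18/m.
We need 18/m < ϵ, i.e. m > 18/ϵ.
Take N = 18/ϵ. If m > N then |18/(m + 4)| ≤ 18/m < ϵ.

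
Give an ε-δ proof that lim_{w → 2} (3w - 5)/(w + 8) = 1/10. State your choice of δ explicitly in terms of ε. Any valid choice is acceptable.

δ = min(5, (50/29)ε)

Let ε > 0. We want δ > 0 with 0 < |w − 2| < δ ⇒ |(3w - 5)/(w + 8) − (1/10)| < ε.
Combining over a common denominator, (3w - 5)/(w + 8) − (1/10) = [(3w - 5)·10 − 1·(w + 8)] / [10·(w + 8)] = 29(w − 2) / (10(w + 8)).
So |(3w - 5)/(w + 8) − (1/10)| = 29|w − 2| / (10·|w + 8|).
Restrict δ ≤ 5. Then |w − 2| < 5 gives |w + 8| = |(w − 2) + 10| ≥ 10 − 5 = 5.
Hence |(3w - 5)/(w + 8) − (1/10)| < 29|w − 2|/(10·5) = (29/50)|w − 2|, which is < ε once |w − 2| < (50/29)ε.
Take δ = min(5, (50/29)ε). Then 0 < |w − 2| < δ forces both bounds, so |(3w - 5)/(w + 8) − (1/10)| < ε.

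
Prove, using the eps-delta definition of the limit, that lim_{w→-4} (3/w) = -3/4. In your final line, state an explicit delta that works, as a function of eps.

Fix eps > 0. We seek delta > 0 such that 0 < |w + 4| < delta implies |3/w + 3/4| < eps.
|3/w + 3/4| = 3·|-4 − w|/(4·|w|) = 3|w + 4|/(4|w|).
Require delta ≤ 2 so that |w| > 4 − 2 = 2, hence 4|w| > 8.
Then |3/w + 3/4| < 3|w + 4|/8, which is < eps when |w + 4| < (8/3)eps.
Take delta = min(2, (8/3)eps). Then 0 < |w + 4| < delta gives both |w + 4| < 2 and |w + 4| < (8/3)eps, so |3/w + 3/4| < eps.

delta = min(2, (8/3)eps)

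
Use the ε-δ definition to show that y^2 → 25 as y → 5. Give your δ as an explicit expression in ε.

Fix ε > 0. We seek δ > 0 with 0 < |y − 5| < δ ⇒ |y^2 − 25| < ε.
Factor: y^2 − 25 = (y − 5)(y + 5), so |y^2 − 25| = |y − 5|·|y + 5|.
Impose δ ≤ 1 so that |y| < 6; then |y + 5| ≤ 11.
Hence |y^2 − 25| ≤ 11|y − 5|, which is < ε once |y − 5| < ε/11.
Take δ = min(1, ε/11). If 0 < |y − 5| < δ then both bounds hold and |y^2 − 25| ≤ 11|y − 5| < 11·(ε/11) = ε.

δ = min(1, ε/11)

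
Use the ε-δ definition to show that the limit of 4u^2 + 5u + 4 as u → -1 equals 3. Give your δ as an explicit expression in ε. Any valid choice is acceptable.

δ = min(2, ε/13)

Let ε > 0 be given. We want δ > 0 such that 0 < |u + 1| < δ implies |(4u^2 + 5u + 4) − 3| < ε.
(4u^2 + 5u + 4) − 3 = 4u^2 + 5u + 1 = (u + 1)(4u + 1).
So |(4u^2 + 5u + 4) − 3| = |u + 1|·|4u + 1|.
Require δ ≤ 2. Then |u + 1| < 2 gives |u| < 3, and by the triangle inequality |4u + 1| ≤ 4·3 + 1 = 13.
Hence |(4u^2 + 5u + 4) − 3| ≤ 13|u + 1| < ε provided |u + 1| < ε/13.
Choosing δ = min(2, ε/13) ensures both conditions, hence |(4u^2 + 5u + 4) − 3| < ε.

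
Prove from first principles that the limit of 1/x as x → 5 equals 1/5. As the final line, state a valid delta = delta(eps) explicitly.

Let eps > 0. We seek delta > 0 such that 0 < |x − 5| < delta implies |1/x − (1/5)| < eps.
|1/x − (1/5)| = |5 − x|/(5·|x|) = |x − 5|/(5|x|).
Restrict delta ≤ 5/2. Then |x − 5| < 5/2 gives |x| > 5/2, so 5|x| > 25/2.
Then |1/x − (1/5)| < |x − 5|/(25/2), which is < eps when |x − 5| < (25/2)eps.
Take delta = min(5/2, (25/2)eps). Then 0 < |x − 5| < delta gives both |x − 5| < 5/2 and |x − 5| < (25/2)eps, so |1/x − (1/5)| < eps.

delta = min(5/2, (25/2)eps)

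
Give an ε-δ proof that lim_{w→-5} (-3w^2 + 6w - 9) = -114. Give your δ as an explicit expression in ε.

Let ε > 0. We want δ > 0 such that 0 < |w + 5| < δ implies |(-3w^2 + 6w - 9) + 114| < ε.
(-3w^2 + 6w - 9) + 114 = -3w^2 + 6w + 105 = (w + 5)(-3w + 21).
So |(-3w^2 + 6w - 9) + 114| = |w + 5|·|-3w + 21|.
Assume first that |w + 5| < 1, so |w| < 6. Then |-3w + 21| ≤ 3·6 + 21 = 39.
Hence |(-3w^2 + 6w - 9) + 114| ≤ 39|w + 5| < ε provided |w + 5| < ε/39.
Choosing δ = min(1, ε/39) ensures both conditions, hence |(-3w^2 + 6w - 9) + 114| < ε.

δ = min(1, ε/39)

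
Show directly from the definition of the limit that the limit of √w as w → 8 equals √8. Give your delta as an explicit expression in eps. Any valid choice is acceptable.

delta = min(8, √8·eps)

Fix eps > 0. We want delta > 0 such that 0 < |w − 8| < delta implies |√w − √8| < eps.
Rationalise: √w − √8 = (w − 8)/(√w + √8), so |√w − √8| = |w − 8|/(√w + √8).
Restrict delta ≤ 8 so that |w − 8| < 8 forces w > 0, and then √w + √8 > √8.
Hence |√w − √8| < |w − 8|/√8, which is < eps once |w − 8| < √8·eps.
Take delta = min(8, √8·eps). If 0 < |w − 8| < delta then w > 0 and |√w − √8| < |w − 8|/√8 < eps.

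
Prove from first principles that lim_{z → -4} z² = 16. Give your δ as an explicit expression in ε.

δ = min(2, ε/10)

Let ε > 0 be given. We seek δ > 0 with 0 < |z + 4| < δ ⇒ |z² − 16| < ε.
Factor: z² − 16 = (z + 4)(z - 4), so |z² − 16| = |z + 4|·|z - 4|.
Restrict δ ≤ 2. Then |z + 4| < 2 gives |z| < 6, so by the triangle inequality |z - 4| ≤ 6 + 4 = 10.
Hence |z² − 16| ≤ 10|z + 4|, which is < ε once |z + 4| < ε/10.
Take δ = min(2, ε/10). If 0 < |z + 4| < δ then both bounds hold and |z² − 16| ≤ 10|z + 4| < 10·(ε/10) = ε.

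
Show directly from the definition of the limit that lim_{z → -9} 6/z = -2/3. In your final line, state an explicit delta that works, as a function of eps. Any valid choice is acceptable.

Suppose eps > 0. We seek delta > 0 such that 0 < |z + 9| < delta implies |6/z + 2/3| < eps.
|6/z + 2/3| = 6·|-9 − z|/(9·|z|) = 6|z + 9|/(9|z|).
Restrict delta ≤ 9/2. Then |z + 9| < 9/2 gives |z| > 9/2, so 9|z| > 81/2.
Then |6/z + 2/3| < 6|z + 9|/(81/2), which is < eps when |z + 9| < (27/4)eps.
Take delta = min(9/2, (27/4)eps). Then 0 < |z + 9| < delta gives both |z + 9| < 9/2 and |z + 9| < (27/4)eps, so |6/z + 2/3| < eps.

delta = min(9/2, (27/4)eps)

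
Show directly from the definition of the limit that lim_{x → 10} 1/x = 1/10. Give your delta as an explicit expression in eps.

delta = min(5, 50eps)

Fix eps > 0. We seek delta > 0 such that 0 < |x − 10| < delta implies |1/x − (1/10)| < eps.
|1/x − (1/10)| = |10 − x|/(10·|x|) = |x − 10|/(10|x|).
Require delta ≤ 5 so that |x| > 10 − 5 = 5, hence 10|x| > 50.
Then |1/x − (1/10)| < |x − 10|/50, which is < eps when |x − 10| < 50eps.
Take delta = min(5, 50eps). Then 0 < |x − 10| < delta gives both |x − 10| < 5 and |x − 10| < 50eps, so |1/x − (1/10)| < eps.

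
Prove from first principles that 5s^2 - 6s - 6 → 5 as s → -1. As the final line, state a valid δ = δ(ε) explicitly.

δ = min(1, ε/21)

Let ε > 0. We want δ > 0 such that 0 < |s + 1| < δ implies |(5s^2 - 6s - 6) − 5| < ε.
(5s^2 - 6s - 6) − 5 = 5s^2 - 6s - 11 = (s + 1)(5s - 11).
So |(5s^2 - 6s - 6) − 5| = |s + 1|·|5s - 11|.
Require δ ≤ 1. Then |s + 1| < 1 gives |s| < 2, and by the triangle inequality |5s - 11| ≤ 5·2 + 11 = 21.
Hence |(5s^2 - 6s - 6) − 5| ≤ 21|s + 1| < ε provided |s + 1| < ε/21.
Take δ = min(1, ε/21). Then 0 < |s + 1| < δ gives both |s + 1| < 1 and |s + 1| < ε/21, so |(5s^2 - 6s - 6) − 5| < ε.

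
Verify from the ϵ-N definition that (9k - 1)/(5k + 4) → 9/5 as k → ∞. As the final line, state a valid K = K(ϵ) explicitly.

K = (41/25)/ϵ

Let ϵ > 0. For k ≥ 1, |(9k - 1)/(5k + 4) − (9/5)| = |-41|/(5(5k + 4)) = 41/(5(5k + 4)).
Since 5k + 4 ≥ 5k for k ≥ 1, this is ≤ 41/(5·5k) = (41/25)/k.
So |(9k - 1)/(5k + 4) − (9/5)| < ϵ whenever k > (41/25)/ϵ.
Take K = (41/25)/ϵ. If k > K then |(9k - 1)/(5k + 4) − (9/5)| ≤ (41/25)/k < ϵ.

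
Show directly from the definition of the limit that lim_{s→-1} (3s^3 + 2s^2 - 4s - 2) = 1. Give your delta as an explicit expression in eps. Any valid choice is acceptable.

Let eps > 0. We want delta > 0 such that 0 < |s + 1| < delta implies |(3s^3 + 2s^2 - 4s - 2) − 1| < eps.
(3s^3 + 2s^2 - 4s - 2) − 1 = 3s^3 + 2s^2 - 4s - 3 = (s + 1)(3s^2 - s - 3).
So |(3s^3 + 2s^2 - 4s - 2) − 1| = |s + 1|·|3s^2 - s - 3|.
Require delta ≤ 1. Then |s + 1| < 1 gives |s| < 2, and by the triangle inequality |3s^2 - s - 3| ≤ 3·2^2 + 2 + 3 = 17.
Hence |(3s^3 + 2s^2 - 4s - 2) − 1| ≤ 17|s + 1| < eps provided |s + 1| < eps/17.
Take delta = min(1, eps/17). Then 0 < |s + 1| < delta gives both |s + 1| < 1 and |s + 1| < eps/17, so |(3s^3 + 2s^2 - 4s - 2) − 1| < eps.

delta = min(1, eps/17)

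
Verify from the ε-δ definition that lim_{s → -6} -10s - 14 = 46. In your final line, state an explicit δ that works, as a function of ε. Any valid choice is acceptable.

Let ε > 0. We need δ > 0 so that 0 < |s + 6| < δ implies |(-10s - 14) − 46| < ε.
Since (-10s - 14) − 46 = -10(s + 6), we have |(-10s - 14) − 46| = 10|s + 6|.
Thus it suffices that |s + 6| < ε/10.
Take δ = ε/10. If 0 < |s + 6| < δ then |(-10s - 14) − 46| = 10|s + 6| < 10·(ε/10) = ε.

δ = ε/10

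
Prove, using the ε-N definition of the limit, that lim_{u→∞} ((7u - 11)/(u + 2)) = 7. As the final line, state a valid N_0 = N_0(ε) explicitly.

Fix ε > 0. We seek N_0 > 0 such that u > N_0 implies |(7u - 11)/(u + 2) − 7| < ε.
(7u - 11)/(u + 2) − 7 = ((7u - 11) − 7(u + 2)) / ((u + 2)) = -25/((u + 2)).
For u > 0 we have u + 2 > u, so |(7u - 11)/(u + 2) − 7| = 25/((u + 2)) < 25/(u) = 25/u.
Thus |(7u - 11)/(u + 2) − 7| < ε whenever u > 25/ε.
Take N_0 = 25/ε. If u > N_0 then |(7u - 11)/(u + 2) − 7| < 25/u < ε.

N_0 = 25/ε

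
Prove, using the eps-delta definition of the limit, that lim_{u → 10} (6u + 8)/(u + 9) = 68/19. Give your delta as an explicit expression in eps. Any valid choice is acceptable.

Suppose eps > 0. We want delta > 0 with 0 < |u − 10| < delta ⇒ |(6u + 8)/(u + 9) − (68/19)| < eps.
Combining over a common denominator, (6u + 8)/(u + 9) − (68/19) = [(6u + 8)·19 − 68·(u + 9)] / [19·(u + 9)] = 46(u − 10) / (19(u + 9)).
So |(6u + 8)/(u + 9) − (68/19)| = 46|u − 10| / (19·|u + 9|).
Restrict delta ≤ 19/2. Then |u − 10| < 19/2 gives |u + 9| = |(u − 10) + 19| ≥ 19 − 19/2 = 19/2.
Hence |(6u + 8)/(u + 9) − (68/19)| < 46|u − 10|/(19·(19/2)) = (92/361)|u − 10|, which is < eps once |u − 10| < (361/92)eps.
Take delta = min(19/2, (361/92)eps). Then 0 < |u − 10| < delta forces both bounds, so |(6u + 8)/(u + 9) − (68/19)| < eps.

delta = min(19/2, (361/92)eps)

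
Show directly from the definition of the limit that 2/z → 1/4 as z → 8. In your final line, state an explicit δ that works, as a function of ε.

δ = min(4, 16ε)

Let ε > 0. We seek δ > 0 such that 0 < |z − 8| < δ implies |2/z − (1/4)| < ε.
|2/z − (1/4)| = 2·|8 − z|/(8·|z|) = 2|z − 8|/(8|z|).
Restrict δ ≤ 4. Then |z − 8| < 4 gives |z| > 4, so 8|z| > 32.
Then |2/z − (1/4)| < 2|z − 8|/32, which is < ε when |z − 8| < 16ε.
Take δ = min(4, 16ε). Then 0 < |z − 8| < δ gives both |z − 8| < 4 and |z − 8| < 16ε, so |2/z − (1/4)| < ε.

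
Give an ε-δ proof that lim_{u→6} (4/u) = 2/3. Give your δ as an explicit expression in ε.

Fix ε > 0. We seek δ > 0 such that 0 < |u − 6| < δ implies |4/u − (2/3)| < ε.
|4/u − (2/3)| = 4·|6 − u|/(6·|u|) = 4|u − 6|/(6|u|).
Require δ ≤ 3 so that |u| > 6 − 3 = 3, hence 6|u| > 18.
Then |4/u − (2/3)| < 4|u − 6|/18, which is < ε when |u − 6| < (9/2)ε.
Take δ = min(3, (9/2)ε). Then 0 < |u − 6| < δ gives both |u − 6| < 3 and |u − 6| < (9/2)ε, so |4/u − (2/3)| < ε.

δ = min(3, (9/2)ε)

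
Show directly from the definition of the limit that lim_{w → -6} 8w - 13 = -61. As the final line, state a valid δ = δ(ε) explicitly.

δ = ε/8

Suppose ε > 0. We need δ > 0 so that 0 < |w + 6| < δ implies |(8w - 13) + 61| < ε.
Since (8w - 13) + 61 = 8(w + 6), we have |(8w - 13) + 61| = 8|w + 6|.
Thus it suffices that |w + 6| < ε/8.
Take δ = ε/8. If 0 < |w + 6| < δ then |(8w - 13) + 61| = 8|w + 6| < 8·(ε/8) = ε.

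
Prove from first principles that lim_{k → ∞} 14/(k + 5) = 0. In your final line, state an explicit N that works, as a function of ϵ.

Fix ϵ > 0. For k ≥ 1, |14/(k + 5) − 0| = 14/(k + 5) ≤ 14/k.
We need 14/k < ϵ, i.e. k > 14/ϵ.
Take N = 14/ϵ. If k > N then |14/(k + 5)| ≤ 14/k < ϵ.

N = 14/ϵ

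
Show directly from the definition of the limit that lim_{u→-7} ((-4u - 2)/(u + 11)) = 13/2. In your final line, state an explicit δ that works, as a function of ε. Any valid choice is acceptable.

δ = min(2, (4/21)ε)

Let ε > 0 be given. We want δ > 0 with 0 < |u + 7| < δ ⇒ |(-4u - 2)/(u + 11) − (13/2)| < ε.
Combining over a common denominator, (-4u - 2)/(u + 11) − (13/2) = [(-4u - 2)·4 − 26·(u + 11)] / [4·(u + 11)] = -42(u + 7) / (4(u + 11)).
So |(-4u - 2)/(u + 11) − (13/2)| = 42|u + 7| / (4·|u + 11|).
Restrict δ ≤ 2. Then |u + 7| < 2 gives |u + 11| = |(u + 7) + 4| ≥ 4 − 2 = 2.
Hence |(-4u - 2)/(u + 11) − (13/2)| < 42|u + 7|/(4·2) = (21/4)|u + 7|, which is < ε once |u + 7| < (4/21)ε.
Take δ = min(2, (4/21)ε). Then 0 < |u + 7| < δ forces both bounds, so |(-4u - 2)/(u + 11) − (13/2)| < ε.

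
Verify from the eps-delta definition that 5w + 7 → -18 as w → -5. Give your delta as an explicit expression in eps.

delta = eps/5

Let eps > 0 be given. We need delta > 0 so that 0 < |w + 5| < delta implies |(5w + 7) + 18| < eps.
Since (5w + 7) + 18 = 5(w + 5), we have |(5w + 7) + 18| = 5|w + 5|.
Thus it suffices that |w + 5| < eps/5.
Choosing delta = eps/5 gives |(5w + 7) + 18| = 5|w + 5| < eps whenever |w + 5| < delta.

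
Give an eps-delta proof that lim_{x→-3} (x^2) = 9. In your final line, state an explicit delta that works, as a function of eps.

delta = min(1, eps/7)

Suppose eps > 0. We seek delta > 0 with 0 < |x + 3| < delta ⇒ |x^2 − 9| < eps.
Factor: x^2 − 9 = (x + 3)(x - 3), so |x^2 − 9| = |x + 3|·|x - 3|.
Impose delta ≤ 1 so that |x| < 4; then |x - 3| ≤ 7.
Hence |x^2 − 9| ≤ 7|x + 3|, which is < eps once |x + 3| < eps/7.
Take delta = min(1, eps/7). If 0 < |x + 3| < delta then both bounds hold and |x^2 − 9| ≤ 7|x + 3| < 7·(eps/7) = eps.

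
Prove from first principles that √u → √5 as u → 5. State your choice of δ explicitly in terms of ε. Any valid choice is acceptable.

δ = min(5, √5·ε)

Let ε > 0 be given. We want δ > 0 such that 0 < |u − 5| < δ implies |√u − √5| < ε.
Multiplying by the conjugate, |√u − √5| = |u − 5|/(√u + √5).
Restrict δ ≤ 5 so that |u − 5| < 5 forces u > 0, and then √u + √5 > √5.
Hence |√u − √5| < |u − 5|/√5, which is < ε once |u − 5| < √5·ε.
Take δ = min(5, √5·ε). If 0 < |u − 5| < δ then u > 0 and |√u − √5| < |u − 5|/√5 < ε.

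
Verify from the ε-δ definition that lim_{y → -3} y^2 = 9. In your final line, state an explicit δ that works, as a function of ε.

δ = min(1, ε/7)

Let ε > 0 be given. We seek δ > 0 with 0 < |y + 3| < δ ⇒ |y^2 − 9| < ε.
Factor: y^2 − 9 = (y + 3)(y - 3), so |y^2 − 9| = |y + 3|·|y - 3|.
Impose δ ≤ 1 so that |y| < 4; then |y - 3| ≤ 7.
Hence |y^2 − 9| ≤ 7|y + 3|, which is < ε once |y + 3| < ε/7.
Take δ = min(1, ε/7). If 0 < |y + 3| < δ then both bounds hold and |y^2 − 9| ≤ 7|y + 3| < 7·(ε/7) = ε.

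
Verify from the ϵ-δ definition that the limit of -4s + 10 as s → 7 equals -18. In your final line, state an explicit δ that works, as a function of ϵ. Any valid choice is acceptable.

Let ϵ > 0 be given. We need δ > 0 so that 0 < |s − 7| < δ implies |(-4s + 10) + 18| < ϵ.
Since (-4s + 10) + 18 = -4(s − 7), we have |(-4s + 10) + 18| = 4|s − 7|.
So 4|s − 7| < ϵ exactly when |s − 7| < ϵ/4.
Take δ = ϵ/4. If 0 < |s − 7| < δ then |(-4s + 10) + 18| = 4|s − 7| < 4·(ϵ/4) = ϵ.

δ = ϵ/4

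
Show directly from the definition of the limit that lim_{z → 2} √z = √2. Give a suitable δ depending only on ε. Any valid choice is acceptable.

δ = min(2, √2·ε)

Suppose ε > 0. We want δ > 0 such that 0 < |z − 2| < δ implies |√z − √2| < ε.
Rationalise: √z − √2 = (z − 2)/(√z + √2), so |√z − √2| = |z − 2|/(√z + √2).
Restrict δ ≤ 2 so that |z − 2| < 2 forces z > 0, and then √z + √2 > √2.
Hence |√z − √2| < |z − 2|/√2, which is < ε once |z − 2| < √2·ε.
Take δ = min(2, √2·ε). If 0 < |z − 2| < δ then z > 0 and |√z − √2| < |z − 2|/√2 < ε.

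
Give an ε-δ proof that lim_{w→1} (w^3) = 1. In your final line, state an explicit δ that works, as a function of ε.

Suppose ε > 0. We seek δ > 0 with 0 < |w − 1| < δ ⇒ |w^3 − 1| < ε.
Factor: w^3 − 1 = (w − 1)(w^2 + w + 1), so |w^3 − 1| = |w − 1|·|w^2 + w + 1|.
Impose δ ≤ 1 so that |w| < 2; then |w^2 + w + 1| ≤ 7.
Hence |w^3 − 1| ≤ 7|w − 1|, which is < ε once |w − 1| < ε/7.
Take δ = min(1, ε/7). If 0 < |w − 1| < δ then both bounds hold and |w^3 − 1| ≤ 7|w − 1| < 7·(ε/7) = ε.

δ = min(1, ε/7)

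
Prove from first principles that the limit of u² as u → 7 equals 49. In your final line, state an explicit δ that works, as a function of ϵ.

δ = min(2, ϵ/16)

Fix ϵ > 0. We seek δ > 0 with 0 < |u − 7| < δ ⇒ |u² − 49| < ϵ.
Factor: u² − 49 = (u − 7)(u + 7), so |u² − 49| = |u − 7|·|u + 7|.
Restrict δ ≤ 2. Then |u − 7| < 2 gives |u| < 9, so by the triangle inequality |u + 7| ≤ 9 + 7 = 16.
Hence |u² − 49| ≤ 16|u − 7|, which is < ϵ once |u − 7| < ϵ/16.
Take δ = min(2, ϵ/16). If 0 < |u − 7| < δ then both bounds hold and |u² − 49| ≤ 16|u − 7| < 16·(ϵ/16) = ϵ.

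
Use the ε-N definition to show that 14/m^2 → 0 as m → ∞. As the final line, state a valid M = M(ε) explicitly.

M = (14/ε)^{1/2}

Let ε > 0. For m ≥ 1, |14/m^2 − 0| = 14/m^2.
14/m^2 < ε ⇔ m^2 > 14/ε ⇔ m > (14/ε)^{1/2}.
Take M = (14/ε)^{1/2}. Then m > M implies 14/m^2 < ε.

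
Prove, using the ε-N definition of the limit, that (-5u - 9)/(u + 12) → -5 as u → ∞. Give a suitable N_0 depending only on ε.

N_0 = 51/ε

Let ε > 0. We seek N_0 > 0 such that u > N_0 implies |(-5u - 9)/(u + 12) + 5| < ε.
(-5u - 9)/(u + 12) + 5 = ((-5u - 9) − (-5)(u + 12)) / ((u + 12)) = 51/((u + 12)).
For u > 0 we have u + 12 > u, so |(-5u - 9)/(u + 12) + 5| = 51/((u + 12)) < 51/(u) = 51/u.
Thus |(-5u - 9)/(u + 12) + 5| < ε whenever u > 51/ε.
Take N_0 = 51/ε. If u > N_0 then |(-5u - 9)/(u + 12) + 5| < 51/u < ε.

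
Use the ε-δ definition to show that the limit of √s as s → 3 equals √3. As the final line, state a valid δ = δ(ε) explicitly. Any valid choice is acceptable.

Suppose ε > 0. We want δ > 0 such that 0 < |s − 3| < δ implies |√s − √3| < ε.
Rationalise: √s − √3 = (s − 3)/(√s + √3), so |√s − √3| = |s − 3|/(√s + √3).
Restrict δ ≤ 3 so that |s − 3| < 3 forces s > 0, and then √s + √3 > √3.
Hence |√s − √3| < |s − 3|/√3, which is < ε once |s − 3| < √3·ε.
Take δ = min(3, √3·ε). If 0 < |s − 3| < δ then s > 0 and |√s − √3| < |s − 3|/√3 < ε.

δ = min(3, √3·ε)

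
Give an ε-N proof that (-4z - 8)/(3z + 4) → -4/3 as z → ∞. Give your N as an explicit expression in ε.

Let ε > 0 be given. We seek N > 0 such that z > N implies |(-4z - 8)/(3z + 4) + 4/3| < ε.
(-4z - 8)/(3z + 4) + 4/3 = (3(-4z - 8) − (-4)(3z + 4)) / (3(3z + 4)) = -8/(3(3z + 4)).
For z > 0 we have 3z + 4 > 3z, so |(-4z - 8)/(3z + 4) + 4/3| = 8/(3(3z + 4)) < 8/(3·3z) = (8/9)/z.
Thus |(-4z - 8)/(3z + 4) + 4/3| < ε whenever z > (8/9)/ε.
Take N = (8/9)/ε. If z > N then |(-4z - 8)/(3z + 4) + 4/3| < (8/9)/z < ε.

N = (8/9)/ε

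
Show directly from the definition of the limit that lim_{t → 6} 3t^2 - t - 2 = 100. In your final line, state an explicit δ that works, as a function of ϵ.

Suppose ϵ > 0. We want δ > 0 such that 0 < |t − 6| < δ implies |(3t^2 - t - 2) − 100| < ϵ.
(3t^2 - t - 2) − 100 = 3t^2 - t - 102 = (t − 6)(3t + 17).
So |(3t^2 - t - 2) − 100| = |t − 6|·|3t + 17|.
Require δ ≤ 1. Then |t − 6| < 1 gives |t| < 7, and by the triangle inequality |3t + 17| ≤ 3·7 + 17 = 38.
Hence |(3t^2 - t - 2) − 100| ≤ 38|t − 6| < ϵ provided |t − 6| < ϵ/38.
Take δ = min(1, ϵ/38). Then 0 < |t − 6| < δ gives both |t − 6| < 1 and |t − 6| < ϵ/38, so |(3t^2 - t - 2) − 100| < ϵ.

δ = min(1, ϵ/38)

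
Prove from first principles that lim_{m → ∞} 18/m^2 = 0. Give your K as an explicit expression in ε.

K = (18/ε)^{1/2}

Let ε > 0 be given. For m ≥ 1, |18/m^2 − 0| = 18/m^2.
18/m^2 < ε ⇔ m^2 > 18/ε ⇔ m > (18/ε)^{1/2}.
Take K = (18/ε)^{1/2}. Then m > K implies 18/m^2 < ε.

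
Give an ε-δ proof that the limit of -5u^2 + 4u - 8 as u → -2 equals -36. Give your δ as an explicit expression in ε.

δ = min(2, ε/34)

Let ε > 0 be given. We want δ > 0 such that 0 < |u + 2| < δ implies |(-5u^2 + 4u - 8) + 36| < ε.
(-5u^2 + 4u - 8) + 36 = -5u^2 + 4u + 28 = (u + 2)(-5u + 14).
So |(-5u^2 + 4u - 8) + 36| = |u + 2|·|-5u + 14|.
Require δ ≤ 2. Then |u + 2| < 2 gives |u| < 4, and by the triangle inequality |-5u + 14| ≤ 5·4 + 14 = 34.
Hence |(-5u^2 + 4u - 8) + 36| ≤ 34|u + 2| < ε provided |u + 2| < ε/34.
Take δ = min(2, ε/34). Then 0 < |u + 2| < δ gives both |u + 2| < 2 and |u + 2| < ε/34, so |(-5u^2 + 4u - 8) + 36| < ε.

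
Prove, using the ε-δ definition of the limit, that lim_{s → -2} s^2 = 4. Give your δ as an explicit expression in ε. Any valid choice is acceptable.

Fix ε > 0. We seek δ > 0 with 0 < |s + 2| < δ ⇒ |s^2 − 4| < ε.
Factor: s^2 − 4 = (s + 2)(s - 2), so |s^2 − 4| = |s + 2|·|s - 2|.
Restrict δ ≤ 2. Then |s + 2| < 2 gives |s| < 4, so by the triangle inequality |s - 2| ≤ 4 + 2 = 6.
Hence |s^2 − 4| ≤ 6|s + 2|, which is < ε once |s + 2| < ε/6.
Take δ = min(2, ε/6). If 0 < |s + 2| < δ then both bounds hold and |s^2 − 4| ≤ 6|s + 2| < 6·(ε/6) = ε.

δ = min(2, ε/6)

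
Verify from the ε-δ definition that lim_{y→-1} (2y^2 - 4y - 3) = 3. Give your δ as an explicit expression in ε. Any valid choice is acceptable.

Suppose ε > 0. We want δ > 0 such that 0 < |y + 1| < δ implies |(2y^2 - 4y - 3) − 3| < ε.
(2y^2 - 4y - 3) − 3 = 2y^2 - 4y - 6 = (y + 1)(2y - 6).
So |(2y^2 - 4y - 3) − 3| = |y + 1|·|2y - 6|.
Require δ ≤ 2. Then |y + 1| < 2 gives |y| < 3, and by the triangle inequality |2y - 6| ≤ 2·3 + 6 = 12.
Hence |(2y^2 - 4y - 3) − 3| ≤ 12|y + 1| < ε provided |y + 1| < ε/12.
Take δ = min(2, ε/12). Then 0 < |y + 1| < δ gives both |y + 1| < 2 and |y + 1| < ε/12, so |(2y^2 - 4y - 3) − 3| < ε.

δ = min(2, ε/12)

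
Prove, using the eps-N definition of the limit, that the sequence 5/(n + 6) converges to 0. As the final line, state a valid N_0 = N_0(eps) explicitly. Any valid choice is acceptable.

N_0 = 5/eps

Let eps > 0 be given. For n ≥ 1, |5/(n + 6) − 0| = 5/(n + 6) ≤ 5/n.
We need 5/n < eps, i.e. n > 5/eps.
Take N_0 = 5/eps. If n > N_0 then |5/(n + 6)| ≤ 5/n < eps.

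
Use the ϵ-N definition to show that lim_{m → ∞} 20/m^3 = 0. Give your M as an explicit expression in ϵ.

M = (20/ϵ)^{1/3}

Suppose ϵ > 0. For m ≥ 1, |20/m^3 − 0| = 20/m^3.
20/m^3 < ϵ ⇔ m^3 > 20/ϵ ⇔ m > (20/ϵ)^{1/3}.
Take M = (20/ϵ)^{1/3}. Then m > M implies 20/m^3 < ϵ.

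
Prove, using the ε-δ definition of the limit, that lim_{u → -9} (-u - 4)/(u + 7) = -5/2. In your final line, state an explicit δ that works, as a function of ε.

Let ε > 0 be given. We want δ > 0 with 0 < |u + 9| < δ ⇒ |(-u - 4)/(u + 7) + 5/2| < ε.
Combining over a common denominator, (-u - 4)/(u + 7) + 5/2 = [(-u - 4)·(-2) − 5·(u + 7)] / [(-2)·(u + 7)] = -3(u + 9) / ((-2)(u + 7)).
So |(-u - 4)/(u + 7) + 5/2| = 3|u + 9| / (2·|u + 7|).
Restrict δ ≤ 1. Then |u + 9| < 1 gives |u + 7| = |(u + 9) + (-2)| ≥ 2 − 1 = 1.
Hence |(-u - 4)/(u + 7) + 5/2| < 3|u + 9|/(2·1) = (3/2)|u + 9|, which is < ε once |u + 9| < (2/3)ε.
Take δ = min(1, (2/3)ε). Then 0 < |u + 9| < δ forces both bounds, so |(-u - 4)/(u + 7) + 5/2| < ε.

δ = min(1, (2/3)ε)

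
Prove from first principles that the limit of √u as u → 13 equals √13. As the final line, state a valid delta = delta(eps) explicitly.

Fix eps > 0. We want delta > 0 such that 0 < |u − 13| < delta implies |√u − √13| < eps.
Multiplying by the conjugate, |√u − √13| = |u − 13|/(√u + √13).
Restrict delta ≤ 13 so that |u − 13| < 13 forces u > 0, and then √u + √13 > √13.
Hence |√u − √13| < |u − 13|/√13, which is < eps once |u − 13| < √13·eps.
Take delta = min(13, √13·eps). If 0 < |u − 13| < delta then u > 0 and |√u − √13| < |u − 13|/√13 < eps.

delta = min(13, √13·eps)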